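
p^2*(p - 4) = p^3 - 4*p^2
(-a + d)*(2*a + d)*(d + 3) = -2*a^2*d - 6*a^2 + a*d^2 + 3*a*d + d^3 + 3*d^2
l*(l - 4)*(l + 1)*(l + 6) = l^4 + 3*l^3 - 22*l^2 - 24*l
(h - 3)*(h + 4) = h^2 + h - 12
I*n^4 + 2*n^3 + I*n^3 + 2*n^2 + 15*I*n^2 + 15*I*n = n*(n - 5*I)*(n + 3*I)*(I*n + I)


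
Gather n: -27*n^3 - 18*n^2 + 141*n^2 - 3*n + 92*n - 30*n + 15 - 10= -27*n^3 + 123*n^2 + 59*n + 5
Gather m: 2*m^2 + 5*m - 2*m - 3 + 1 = 2*m^2 + 3*m - 2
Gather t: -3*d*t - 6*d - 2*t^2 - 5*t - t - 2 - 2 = -6*d - 2*t^2 + t*(-3*d - 6) - 4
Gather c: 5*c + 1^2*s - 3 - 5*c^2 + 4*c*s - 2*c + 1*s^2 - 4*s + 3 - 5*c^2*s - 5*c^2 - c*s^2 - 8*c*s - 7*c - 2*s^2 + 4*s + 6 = c^2*(-5*s - 10) + c*(-s^2 - 4*s - 4) - s^2 + s + 6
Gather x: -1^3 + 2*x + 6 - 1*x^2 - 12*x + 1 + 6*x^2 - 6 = 5*x^2 - 10*x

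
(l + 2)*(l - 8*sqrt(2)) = l^2 - 8*sqrt(2)*l + 2*l - 16*sqrt(2)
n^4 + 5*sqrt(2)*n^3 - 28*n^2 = n^2*(n - 2*sqrt(2))*(n + 7*sqrt(2))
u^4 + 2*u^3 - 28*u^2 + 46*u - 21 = (u - 3)*(u - 1)^2*(u + 7)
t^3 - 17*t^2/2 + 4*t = t*(t - 8)*(t - 1/2)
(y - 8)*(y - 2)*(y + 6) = y^3 - 4*y^2 - 44*y + 96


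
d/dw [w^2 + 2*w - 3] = 2*w + 2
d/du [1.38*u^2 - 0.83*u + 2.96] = 2.76*u - 0.83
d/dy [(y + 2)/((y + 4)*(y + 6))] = (-y^2 - 4*y + 4)/(y^4 + 20*y^3 + 148*y^2 + 480*y + 576)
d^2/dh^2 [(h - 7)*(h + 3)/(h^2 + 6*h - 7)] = 4*(-5*h^3 - 21*h^2 - 231*h - 511)/(h^6 + 18*h^5 + 87*h^4 - 36*h^3 - 609*h^2 + 882*h - 343)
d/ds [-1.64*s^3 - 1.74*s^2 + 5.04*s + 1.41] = -4.92*s^2 - 3.48*s + 5.04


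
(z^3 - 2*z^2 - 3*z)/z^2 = z - 2 - 3/z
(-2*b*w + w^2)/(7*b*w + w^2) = (-2*b + w)/(7*b + w)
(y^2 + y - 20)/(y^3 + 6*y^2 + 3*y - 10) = (y - 4)/(y^2 + y - 2)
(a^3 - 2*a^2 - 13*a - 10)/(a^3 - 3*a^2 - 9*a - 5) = (a + 2)/(a + 1)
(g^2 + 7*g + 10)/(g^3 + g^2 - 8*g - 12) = (g + 5)/(g^2 - g - 6)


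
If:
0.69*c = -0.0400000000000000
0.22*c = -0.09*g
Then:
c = -0.06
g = 0.14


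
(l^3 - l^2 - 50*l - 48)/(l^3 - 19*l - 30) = (-l^3 + l^2 + 50*l + 48)/(-l^3 + 19*l + 30)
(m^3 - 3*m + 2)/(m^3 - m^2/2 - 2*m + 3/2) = 2*(m + 2)/(2*m + 3)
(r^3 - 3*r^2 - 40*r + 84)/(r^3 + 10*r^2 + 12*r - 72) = (r - 7)/(r + 6)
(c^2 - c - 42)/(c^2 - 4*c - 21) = (c + 6)/(c + 3)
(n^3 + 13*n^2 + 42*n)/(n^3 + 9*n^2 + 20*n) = (n^2 + 13*n + 42)/(n^2 + 9*n + 20)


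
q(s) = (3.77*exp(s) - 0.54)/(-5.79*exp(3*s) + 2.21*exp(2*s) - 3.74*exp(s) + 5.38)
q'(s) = (3.77*exp(s) - 0.54)*(17.37*exp(3*s) - 4.42*exp(2*s) + 3.74*exp(s))/(-5.79*exp(3*s) + 2.21*exp(2*s) - 3.74*exp(s) + 5.38)^2 + 3.77*exp(s)/(-5.79*exp(3*s) + 2.21*exp(2*s) - 3.74*exp(s) + 5.38) = (43.6566*exp(3*s) - 17.7115*exp(2*s) + 2.3868*exp(s) + 18.263)*exp(s)/(33.5241*exp(6*s) - 25.5918*exp(5*s) + 48.1933*exp(4*s) - 78.8312*exp(3*s) + 37.7672*exp(2*s) - 40.2424*exp(s) + 28.9444)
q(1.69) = -0.02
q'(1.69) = 0.05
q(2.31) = -0.01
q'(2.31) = 0.01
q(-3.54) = -0.08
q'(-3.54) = 0.02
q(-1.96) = -0.00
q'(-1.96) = 0.11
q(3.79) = -0.00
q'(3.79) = 0.00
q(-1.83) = 0.01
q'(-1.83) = 0.13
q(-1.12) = 0.16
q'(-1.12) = 0.35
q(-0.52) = 0.63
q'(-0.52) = 1.81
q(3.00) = 0.00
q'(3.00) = 0.00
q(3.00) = 0.00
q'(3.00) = 0.00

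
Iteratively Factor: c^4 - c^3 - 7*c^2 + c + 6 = (c - 3)*(c^3 + 2*c^2 - c - 2) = (c - 3)*(c + 2)*(c^2 - 1) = (c - 3)*(c + 1)*(c + 2)*(c - 1)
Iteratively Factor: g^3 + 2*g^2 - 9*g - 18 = (g + 2)*(g^2 - 9) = (g - 3)*(g + 2)*(g + 3)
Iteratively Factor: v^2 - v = (v - 1)*(v)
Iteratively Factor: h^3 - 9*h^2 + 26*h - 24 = (h - 2)*(h^2 - 7*h + 12) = (h - 4)*(h - 2)*(h - 3)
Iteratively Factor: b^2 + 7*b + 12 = (b + 3)*(b + 4)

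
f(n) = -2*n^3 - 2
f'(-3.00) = -54.00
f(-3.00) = 52.00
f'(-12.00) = -864.00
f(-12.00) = 3454.00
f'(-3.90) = -91.26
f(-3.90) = 116.64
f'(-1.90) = -21.66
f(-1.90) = 11.72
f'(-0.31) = -0.58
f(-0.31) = -1.94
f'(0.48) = -1.38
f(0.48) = -2.22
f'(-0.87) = -4.54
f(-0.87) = -0.68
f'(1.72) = -17.75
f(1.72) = -12.18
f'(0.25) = -0.38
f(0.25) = -2.03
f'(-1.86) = -20.76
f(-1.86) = 10.87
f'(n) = -6*n^2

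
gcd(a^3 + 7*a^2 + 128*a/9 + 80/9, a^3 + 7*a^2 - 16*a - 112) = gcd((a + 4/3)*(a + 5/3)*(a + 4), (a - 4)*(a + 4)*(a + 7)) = a + 4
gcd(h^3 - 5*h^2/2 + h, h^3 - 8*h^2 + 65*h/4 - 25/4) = h - 1/2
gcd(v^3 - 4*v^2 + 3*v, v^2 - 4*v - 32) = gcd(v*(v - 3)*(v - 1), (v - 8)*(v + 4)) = 1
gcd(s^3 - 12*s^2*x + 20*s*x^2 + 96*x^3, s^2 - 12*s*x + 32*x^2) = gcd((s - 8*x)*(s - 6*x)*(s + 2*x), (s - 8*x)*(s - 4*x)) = -s + 8*x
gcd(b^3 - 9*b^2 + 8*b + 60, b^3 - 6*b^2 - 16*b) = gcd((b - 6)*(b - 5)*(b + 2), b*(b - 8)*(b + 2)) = b + 2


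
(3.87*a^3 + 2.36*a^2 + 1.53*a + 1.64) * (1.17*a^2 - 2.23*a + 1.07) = 4.5279*a^5 - 5.8689*a^4 + 0.668200000000001*a^3 + 1.0321*a^2 - 2.0201*a + 1.7548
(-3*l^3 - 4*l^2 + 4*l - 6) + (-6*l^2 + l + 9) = -3*l^3 - 10*l^2 + 5*l + 3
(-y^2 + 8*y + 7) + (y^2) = 8*y + 7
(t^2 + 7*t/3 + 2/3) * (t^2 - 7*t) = t^4 - 14*t^3/3 - 47*t^2/3 - 14*t/3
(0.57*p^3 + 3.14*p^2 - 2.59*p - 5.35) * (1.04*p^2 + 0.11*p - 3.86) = 0.5928*p^5 + 3.3283*p^4 - 4.5484*p^3 - 17.9693*p^2 + 9.4089*p + 20.651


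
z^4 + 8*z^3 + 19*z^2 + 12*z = z*(z + 1)*(z + 3)*(z + 4)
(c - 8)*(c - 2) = c^2 - 10*c + 16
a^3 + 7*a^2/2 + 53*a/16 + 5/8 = (a + 1/4)*(a + 5/4)*(a + 2)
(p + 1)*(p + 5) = p^2 + 6*p + 5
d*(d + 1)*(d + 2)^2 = d^4 + 5*d^3 + 8*d^2 + 4*d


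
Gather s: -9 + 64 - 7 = 48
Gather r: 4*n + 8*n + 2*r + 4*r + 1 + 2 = 12*n + 6*r + 3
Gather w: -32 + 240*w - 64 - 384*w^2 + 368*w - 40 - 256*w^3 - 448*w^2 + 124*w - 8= -256*w^3 - 832*w^2 + 732*w - 144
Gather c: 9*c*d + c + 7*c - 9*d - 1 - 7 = c*(9*d + 8) - 9*d - 8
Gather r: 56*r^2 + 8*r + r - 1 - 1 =56*r^2 + 9*r - 2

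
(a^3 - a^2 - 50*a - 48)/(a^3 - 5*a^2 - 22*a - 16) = (a + 6)/(a + 2)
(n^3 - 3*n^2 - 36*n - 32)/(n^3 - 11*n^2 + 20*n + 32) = (n + 4)/(n - 4)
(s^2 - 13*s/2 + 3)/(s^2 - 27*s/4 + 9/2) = 2*(2*s - 1)/(4*s - 3)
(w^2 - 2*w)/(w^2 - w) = (w - 2)/(w - 1)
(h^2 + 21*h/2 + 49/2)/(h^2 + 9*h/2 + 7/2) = (h + 7)/(h + 1)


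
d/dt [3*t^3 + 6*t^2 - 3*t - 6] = 9*t^2 + 12*t - 3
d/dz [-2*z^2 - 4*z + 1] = -4*z - 4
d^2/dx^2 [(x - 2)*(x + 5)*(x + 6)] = 6*x + 18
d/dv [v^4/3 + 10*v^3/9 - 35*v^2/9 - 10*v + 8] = 4*v^3/3 + 10*v^2/3 - 70*v/9 - 10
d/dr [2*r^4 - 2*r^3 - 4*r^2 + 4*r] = 8*r^3 - 6*r^2 - 8*r + 4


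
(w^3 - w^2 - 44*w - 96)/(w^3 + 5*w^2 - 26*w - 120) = (w^2 - 5*w - 24)/(w^2 + w - 30)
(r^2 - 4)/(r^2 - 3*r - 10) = (r - 2)/(r - 5)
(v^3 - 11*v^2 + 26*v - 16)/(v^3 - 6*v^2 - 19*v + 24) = (v - 2)/(v + 3)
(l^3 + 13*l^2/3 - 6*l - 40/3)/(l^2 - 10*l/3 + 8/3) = (3*l^2 + 19*l + 20)/(3*l - 4)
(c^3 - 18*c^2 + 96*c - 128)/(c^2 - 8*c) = c - 10 + 16/c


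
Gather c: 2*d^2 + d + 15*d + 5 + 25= 2*d^2 + 16*d + 30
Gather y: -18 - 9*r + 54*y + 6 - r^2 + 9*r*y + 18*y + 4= -r^2 - 9*r + y*(9*r + 72) - 8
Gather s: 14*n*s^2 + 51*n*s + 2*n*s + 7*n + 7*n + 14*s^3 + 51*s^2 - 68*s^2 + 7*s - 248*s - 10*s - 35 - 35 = 14*n + 14*s^3 + s^2*(14*n - 17) + s*(53*n - 251) - 70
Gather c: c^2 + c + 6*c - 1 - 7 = c^2 + 7*c - 8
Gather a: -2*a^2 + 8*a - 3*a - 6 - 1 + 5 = -2*a^2 + 5*a - 2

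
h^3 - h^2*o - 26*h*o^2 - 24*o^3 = (h - 6*o)*(h + o)*(h + 4*o)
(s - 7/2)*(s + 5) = s^2 + 3*s/2 - 35/2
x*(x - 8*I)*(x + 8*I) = x^3 + 64*x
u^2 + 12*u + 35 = (u + 5)*(u + 7)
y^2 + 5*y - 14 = (y - 2)*(y + 7)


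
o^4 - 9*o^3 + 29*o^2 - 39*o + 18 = (o - 3)^2*(o - 2)*(o - 1)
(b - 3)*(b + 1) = b^2 - 2*b - 3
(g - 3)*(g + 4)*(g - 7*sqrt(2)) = g^3 - 7*sqrt(2)*g^2 + g^2 - 12*g - 7*sqrt(2)*g + 84*sqrt(2)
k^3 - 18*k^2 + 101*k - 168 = (k - 8)*(k - 7)*(k - 3)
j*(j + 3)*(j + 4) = j^3 + 7*j^2 + 12*j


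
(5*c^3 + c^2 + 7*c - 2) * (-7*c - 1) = -35*c^4 - 12*c^3 - 50*c^2 + 7*c + 2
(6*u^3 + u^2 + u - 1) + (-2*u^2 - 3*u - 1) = 6*u^3 - u^2 - 2*u - 2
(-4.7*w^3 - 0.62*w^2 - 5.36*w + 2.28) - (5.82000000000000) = -4.7*w^3 - 0.62*w^2 - 5.36*w - 3.54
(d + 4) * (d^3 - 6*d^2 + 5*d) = d^4 - 2*d^3 - 19*d^2 + 20*d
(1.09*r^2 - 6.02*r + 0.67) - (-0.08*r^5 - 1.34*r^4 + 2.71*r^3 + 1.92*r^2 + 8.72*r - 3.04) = 0.08*r^5 + 1.34*r^4 - 2.71*r^3 - 0.83*r^2 - 14.74*r + 3.71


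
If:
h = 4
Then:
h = 4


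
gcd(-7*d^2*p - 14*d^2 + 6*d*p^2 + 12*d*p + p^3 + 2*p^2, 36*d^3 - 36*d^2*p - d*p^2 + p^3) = -d + p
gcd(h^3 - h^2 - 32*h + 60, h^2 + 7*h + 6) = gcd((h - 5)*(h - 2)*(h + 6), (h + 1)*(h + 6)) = h + 6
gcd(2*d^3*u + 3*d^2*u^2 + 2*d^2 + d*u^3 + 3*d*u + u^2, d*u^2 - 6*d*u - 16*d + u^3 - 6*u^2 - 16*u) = d + u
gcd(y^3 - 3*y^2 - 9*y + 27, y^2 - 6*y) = 1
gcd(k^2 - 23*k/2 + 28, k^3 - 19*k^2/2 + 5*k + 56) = k^2 - 23*k/2 + 28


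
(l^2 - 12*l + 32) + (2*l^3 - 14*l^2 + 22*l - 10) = 2*l^3 - 13*l^2 + 10*l + 22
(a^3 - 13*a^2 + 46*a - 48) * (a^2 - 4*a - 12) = a^5 - 17*a^4 + 86*a^3 - 76*a^2 - 360*a + 576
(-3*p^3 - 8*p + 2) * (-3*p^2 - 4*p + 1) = 9*p^5 + 12*p^4 + 21*p^3 + 26*p^2 - 16*p + 2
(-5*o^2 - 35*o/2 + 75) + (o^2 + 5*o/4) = -4*o^2 - 65*o/4 + 75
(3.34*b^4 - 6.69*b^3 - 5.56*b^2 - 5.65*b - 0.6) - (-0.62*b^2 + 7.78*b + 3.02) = 3.34*b^4 - 6.69*b^3 - 4.94*b^2 - 13.43*b - 3.62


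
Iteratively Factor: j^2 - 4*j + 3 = (j - 3)*(j - 1)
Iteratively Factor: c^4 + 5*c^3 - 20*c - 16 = (c + 2)*(c^3 + 3*c^2 - 6*c - 8) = (c + 2)*(c + 4)*(c^2 - c - 2) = (c - 2)*(c + 2)*(c + 4)*(c + 1)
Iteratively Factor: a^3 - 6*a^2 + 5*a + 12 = (a - 3)*(a^2 - 3*a - 4) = (a - 4)*(a - 3)*(a + 1)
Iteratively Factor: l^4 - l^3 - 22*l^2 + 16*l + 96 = (l + 2)*(l^3 - 3*l^2 - 16*l + 48) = (l - 4)*(l + 2)*(l^2 + l - 12) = (l - 4)*(l + 2)*(l + 4)*(l - 3)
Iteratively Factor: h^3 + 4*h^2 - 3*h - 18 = (h + 3)*(h^2 + h - 6) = (h + 3)^2*(h - 2)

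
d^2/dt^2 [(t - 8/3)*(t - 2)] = 2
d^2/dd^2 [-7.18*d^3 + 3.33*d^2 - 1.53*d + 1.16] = 6.66 - 43.08*d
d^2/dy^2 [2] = 0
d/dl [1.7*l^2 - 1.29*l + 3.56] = 3.4*l - 1.29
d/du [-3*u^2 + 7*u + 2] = 7 - 6*u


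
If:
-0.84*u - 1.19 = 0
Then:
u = -1.42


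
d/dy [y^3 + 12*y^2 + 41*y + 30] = 3*y^2 + 24*y + 41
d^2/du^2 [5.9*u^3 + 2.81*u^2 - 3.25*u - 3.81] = 35.4*u + 5.62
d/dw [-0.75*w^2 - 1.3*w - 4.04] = -1.5*w - 1.3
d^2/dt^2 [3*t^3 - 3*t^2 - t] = 18*t - 6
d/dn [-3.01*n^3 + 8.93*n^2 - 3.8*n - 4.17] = -9.03*n^2 + 17.86*n - 3.8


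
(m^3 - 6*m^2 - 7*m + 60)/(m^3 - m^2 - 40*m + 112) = (m^2 - 2*m - 15)/(m^2 + 3*m - 28)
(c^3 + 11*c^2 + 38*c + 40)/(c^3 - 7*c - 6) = (c^2 + 9*c + 20)/(c^2 - 2*c - 3)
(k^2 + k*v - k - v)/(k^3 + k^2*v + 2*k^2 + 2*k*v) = (k - 1)/(k*(k + 2))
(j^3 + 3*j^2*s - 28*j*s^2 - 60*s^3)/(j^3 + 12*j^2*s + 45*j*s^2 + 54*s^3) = (j^2 - 3*j*s - 10*s^2)/(j^2 + 6*j*s + 9*s^2)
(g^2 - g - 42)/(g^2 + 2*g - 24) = (g - 7)/(g - 4)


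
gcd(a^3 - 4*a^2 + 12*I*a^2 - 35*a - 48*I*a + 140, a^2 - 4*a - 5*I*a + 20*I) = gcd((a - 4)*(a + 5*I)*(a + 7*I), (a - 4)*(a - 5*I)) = a - 4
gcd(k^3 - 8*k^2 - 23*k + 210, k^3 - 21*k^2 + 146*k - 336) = k^2 - 13*k + 42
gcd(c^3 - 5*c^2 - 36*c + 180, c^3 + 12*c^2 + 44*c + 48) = c + 6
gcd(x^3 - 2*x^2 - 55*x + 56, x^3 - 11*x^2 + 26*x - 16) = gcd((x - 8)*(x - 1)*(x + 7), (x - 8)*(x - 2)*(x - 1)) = x^2 - 9*x + 8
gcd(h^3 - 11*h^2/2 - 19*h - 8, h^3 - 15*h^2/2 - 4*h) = h^2 - 15*h/2 - 4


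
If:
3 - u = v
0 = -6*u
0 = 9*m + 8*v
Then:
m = -8/3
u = 0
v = 3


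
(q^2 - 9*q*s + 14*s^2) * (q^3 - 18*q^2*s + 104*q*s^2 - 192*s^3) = q^5 - 27*q^4*s + 280*q^3*s^2 - 1380*q^2*s^3 + 3184*q*s^4 - 2688*s^5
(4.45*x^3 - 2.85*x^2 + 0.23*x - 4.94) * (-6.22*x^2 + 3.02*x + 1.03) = -27.679*x^5 + 31.166*x^4 - 5.4541*x^3 + 28.4859*x^2 - 14.6819*x - 5.0882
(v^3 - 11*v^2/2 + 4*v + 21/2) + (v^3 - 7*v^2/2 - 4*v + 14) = 2*v^3 - 9*v^2 + 49/2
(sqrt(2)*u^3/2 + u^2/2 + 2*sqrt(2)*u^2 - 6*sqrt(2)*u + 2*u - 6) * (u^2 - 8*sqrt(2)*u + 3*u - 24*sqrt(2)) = sqrt(2)*u^5/2 - 15*u^4/2 + 7*sqrt(2)*u^4/2 - 105*u^3/2 - 4*sqrt(2)*u^3 - 46*sqrt(2)*u^2 + 270*u + 144*sqrt(2)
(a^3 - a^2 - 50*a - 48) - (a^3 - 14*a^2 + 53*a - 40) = 13*a^2 - 103*a - 8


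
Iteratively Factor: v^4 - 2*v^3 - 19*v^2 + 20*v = (v - 5)*(v^3 + 3*v^2 - 4*v) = (v - 5)*(v + 4)*(v^2 - v) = v*(v - 5)*(v + 4)*(v - 1)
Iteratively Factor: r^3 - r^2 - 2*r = (r + 1)*(r^2 - 2*r) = (r - 2)*(r + 1)*(r)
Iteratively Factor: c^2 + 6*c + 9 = (c + 3)*(c + 3)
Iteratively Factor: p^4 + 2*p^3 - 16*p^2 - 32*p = (p + 2)*(p^3 - 16*p) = (p + 2)*(p + 4)*(p^2 - 4*p) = p*(p + 2)*(p + 4)*(p - 4)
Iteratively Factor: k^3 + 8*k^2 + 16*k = (k + 4)*(k^2 + 4*k) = (k + 4)^2*(k)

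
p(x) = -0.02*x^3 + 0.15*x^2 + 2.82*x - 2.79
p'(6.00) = 2.46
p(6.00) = 15.21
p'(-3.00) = 1.38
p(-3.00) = -9.36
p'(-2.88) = 1.46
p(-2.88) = -9.19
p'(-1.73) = 2.12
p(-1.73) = -7.12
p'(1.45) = 3.13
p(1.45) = 1.55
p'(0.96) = 3.05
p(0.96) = 0.04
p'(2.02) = 3.18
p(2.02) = 3.35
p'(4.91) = 2.85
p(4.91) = 12.30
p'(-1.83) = 2.07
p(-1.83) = -7.33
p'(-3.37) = 1.13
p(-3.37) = -9.82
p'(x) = -0.06*x^2 + 0.3*x + 2.82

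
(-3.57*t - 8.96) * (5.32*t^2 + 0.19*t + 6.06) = -18.9924*t^3 - 48.3455*t^2 - 23.3366*t - 54.2976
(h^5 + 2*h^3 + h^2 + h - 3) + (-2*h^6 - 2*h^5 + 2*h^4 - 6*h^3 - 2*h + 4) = -2*h^6 - h^5 + 2*h^4 - 4*h^3 + h^2 - h + 1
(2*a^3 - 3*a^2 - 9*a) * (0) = 0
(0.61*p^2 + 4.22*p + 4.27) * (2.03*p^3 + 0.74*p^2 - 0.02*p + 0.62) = 1.2383*p^5 + 9.018*p^4 + 11.7787*p^3 + 3.4536*p^2 + 2.531*p + 2.6474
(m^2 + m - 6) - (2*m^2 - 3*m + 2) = -m^2 + 4*m - 8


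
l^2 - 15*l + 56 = (l - 8)*(l - 7)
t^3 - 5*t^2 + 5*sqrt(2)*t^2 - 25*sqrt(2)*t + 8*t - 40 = (t - 5)*(t + sqrt(2))*(t + 4*sqrt(2))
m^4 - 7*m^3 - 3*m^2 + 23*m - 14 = (m - 7)*(m - 1)^2*(m + 2)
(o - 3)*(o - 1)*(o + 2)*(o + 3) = o^4 + o^3 - 11*o^2 - 9*o + 18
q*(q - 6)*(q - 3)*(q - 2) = q^4 - 11*q^3 + 36*q^2 - 36*q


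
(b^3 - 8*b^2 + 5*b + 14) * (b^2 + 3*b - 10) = b^5 - 5*b^4 - 29*b^3 + 109*b^2 - 8*b - 140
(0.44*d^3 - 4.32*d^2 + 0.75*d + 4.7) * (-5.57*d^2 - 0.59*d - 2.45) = -2.4508*d^5 + 23.8028*d^4 - 2.7067*d^3 - 16.0375*d^2 - 4.6105*d - 11.515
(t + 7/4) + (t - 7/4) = 2*t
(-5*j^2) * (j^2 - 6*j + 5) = -5*j^4 + 30*j^3 - 25*j^2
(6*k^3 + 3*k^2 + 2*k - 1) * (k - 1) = 6*k^4 - 3*k^3 - k^2 - 3*k + 1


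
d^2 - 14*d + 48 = (d - 8)*(d - 6)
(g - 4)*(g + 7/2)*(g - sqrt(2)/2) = g^3 - sqrt(2)*g^2/2 - g^2/2 - 14*g + sqrt(2)*g/4 + 7*sqrt(2)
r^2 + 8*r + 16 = (r + 4)^2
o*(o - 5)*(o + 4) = o^3 - o^2 - 20*o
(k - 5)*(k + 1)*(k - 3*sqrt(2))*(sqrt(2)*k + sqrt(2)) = sqrt(2)*k^4 - 6*k^3 - 3*sqrt(2)*k^3 - 9*sqrt(2)*k^2 + 18*k^2 - 5*sqrt(2)*k + 54*k + 30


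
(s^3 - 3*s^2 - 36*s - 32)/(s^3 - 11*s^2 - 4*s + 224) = (s + 1)/(s - 7)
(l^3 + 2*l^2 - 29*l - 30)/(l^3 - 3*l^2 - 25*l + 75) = (l^2 + 7*l + 6)/(l^2 + 2*l - 15)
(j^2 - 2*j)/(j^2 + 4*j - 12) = j/(j + 6)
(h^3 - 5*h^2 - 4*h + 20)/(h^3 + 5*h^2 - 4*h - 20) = (h - 5)/(h + 5)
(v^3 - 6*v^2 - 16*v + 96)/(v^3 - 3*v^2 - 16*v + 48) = (v - 6)/(v - 3)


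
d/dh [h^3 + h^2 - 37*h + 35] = 3*h^2 + 2*h - 37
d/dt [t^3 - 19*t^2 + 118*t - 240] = 3*t^2 - 38*t + 118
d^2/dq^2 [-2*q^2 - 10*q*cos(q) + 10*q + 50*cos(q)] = 10*q*cos(q) + 20*sin(q) - 50*cos(q) - 4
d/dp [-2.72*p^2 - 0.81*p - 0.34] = -5.44*p - 0.81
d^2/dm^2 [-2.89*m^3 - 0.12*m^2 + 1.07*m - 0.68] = -17.34*m - 0.24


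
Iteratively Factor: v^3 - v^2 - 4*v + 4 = (v - 1)*(v^2 - 4) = (v - 1)*(v + 2)*(v - 2)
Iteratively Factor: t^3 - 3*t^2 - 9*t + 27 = (t + 3)*(t^2 - 6*t + 9) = (t - 3)*(t + 3)*(t - 3)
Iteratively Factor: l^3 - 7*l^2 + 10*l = (l)*(l^2 - 7*l + 10) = l*(l - 5)*(l - 2)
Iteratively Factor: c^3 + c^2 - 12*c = (c - 3)*(c^2 + 4*c) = (c - 3)*(c + 4)*(c)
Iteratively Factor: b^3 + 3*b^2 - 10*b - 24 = (b + 2)*(b^2 + b - 12) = (b + 2)*(b + 4)*(b - 3)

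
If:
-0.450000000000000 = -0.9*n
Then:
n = 0.50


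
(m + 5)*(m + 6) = m^2 + 11*m + 30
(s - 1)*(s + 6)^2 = s^3 + 11*s^2 + 24*s - 36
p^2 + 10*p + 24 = (p + 4)*(p + 6)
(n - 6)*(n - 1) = n^2 - 7*n + 6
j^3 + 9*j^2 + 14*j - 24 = (j - 1)*(j + 4)*(j + 6)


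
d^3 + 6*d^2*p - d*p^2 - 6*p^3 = (d - p)*(d + p)*(d + 6*p)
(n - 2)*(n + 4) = n^2 + 2*n - 8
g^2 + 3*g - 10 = (g - 2)*(g + 5)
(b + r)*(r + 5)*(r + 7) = b*r^2 + 12*b*r + 35*b + r^3 + 12*r^2 + 35*r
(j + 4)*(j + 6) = j^2 + 10*j + 24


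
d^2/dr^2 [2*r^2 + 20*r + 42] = 4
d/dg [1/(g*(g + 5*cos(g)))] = (5*g*sin(g) - 2*g - 5*cos(g))/(g^2*(g + 5*cos(g))^2)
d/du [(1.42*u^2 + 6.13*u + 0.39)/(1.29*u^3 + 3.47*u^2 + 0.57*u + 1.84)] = (-1.8318*u^4 - 15.8154*u^3 - 21.971*u^2 + 2.519*u + 11.0569)/(1.6641*u^6 + 8.9526*u^5 + 13.5115*u^4 + 8.703*u^3 + 13.0945*u^2 + 2.0976*u + 3.3856)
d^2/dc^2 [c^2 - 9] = 2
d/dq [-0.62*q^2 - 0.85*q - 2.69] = -1.24*q - 0.85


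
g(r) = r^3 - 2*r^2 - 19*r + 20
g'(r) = 3*r^2 - 4*r - 19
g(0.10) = 18.08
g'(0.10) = -19.37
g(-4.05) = -2.29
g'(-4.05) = 46.41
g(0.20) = 16.13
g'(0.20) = -19.68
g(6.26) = 68.00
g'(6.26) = 73.52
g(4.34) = -18.38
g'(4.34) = 20.15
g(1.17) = -3.37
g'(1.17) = -19.57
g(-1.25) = 38.67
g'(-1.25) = -9.31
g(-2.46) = 39.75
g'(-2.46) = 8.99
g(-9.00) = -700.00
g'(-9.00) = 260.00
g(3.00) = -28.00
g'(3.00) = -4.00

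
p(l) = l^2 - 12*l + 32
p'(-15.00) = -42.00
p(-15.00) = 437.00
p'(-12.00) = -36.00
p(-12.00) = 320.00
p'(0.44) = -11.12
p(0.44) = 26.91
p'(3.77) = -4.46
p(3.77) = 0.97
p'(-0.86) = -13.72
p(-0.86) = 43.06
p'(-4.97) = -21.94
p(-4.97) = 116.34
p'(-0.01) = -12.02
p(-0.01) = 32.12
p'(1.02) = -9.96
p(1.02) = 20.80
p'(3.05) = -5.90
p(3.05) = 4.70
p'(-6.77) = -25.54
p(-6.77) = 159.07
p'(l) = 2*l - 12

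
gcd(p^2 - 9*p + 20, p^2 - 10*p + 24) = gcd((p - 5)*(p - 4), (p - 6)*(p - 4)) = p - 4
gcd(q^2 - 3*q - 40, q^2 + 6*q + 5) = q + 5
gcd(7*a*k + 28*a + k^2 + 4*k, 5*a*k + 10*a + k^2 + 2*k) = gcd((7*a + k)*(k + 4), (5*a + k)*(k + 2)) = 1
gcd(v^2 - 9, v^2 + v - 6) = v + 3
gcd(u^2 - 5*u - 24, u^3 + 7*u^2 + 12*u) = u + 3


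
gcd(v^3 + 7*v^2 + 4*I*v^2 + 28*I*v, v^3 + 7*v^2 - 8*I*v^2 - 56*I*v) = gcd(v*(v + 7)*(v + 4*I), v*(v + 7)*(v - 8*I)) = v^2 + 7*v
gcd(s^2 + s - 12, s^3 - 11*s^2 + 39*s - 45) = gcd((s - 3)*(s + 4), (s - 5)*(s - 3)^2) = s - 3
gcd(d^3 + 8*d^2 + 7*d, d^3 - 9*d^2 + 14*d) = d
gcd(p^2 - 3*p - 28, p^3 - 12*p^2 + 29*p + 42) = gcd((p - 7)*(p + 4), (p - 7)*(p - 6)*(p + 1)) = p - 7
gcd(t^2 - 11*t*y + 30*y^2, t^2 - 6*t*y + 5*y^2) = -t + 5*y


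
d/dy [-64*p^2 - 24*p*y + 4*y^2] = -24*p + 8*y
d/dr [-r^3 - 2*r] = -3*r^2 - 2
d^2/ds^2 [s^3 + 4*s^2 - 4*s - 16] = 6*s + 8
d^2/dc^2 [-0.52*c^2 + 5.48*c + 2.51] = -1.04000000000000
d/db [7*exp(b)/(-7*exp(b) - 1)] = -7*exp(b)/(7*exp(b) + 1)^2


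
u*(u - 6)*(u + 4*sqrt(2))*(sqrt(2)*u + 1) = sqrt(2)*u^4 - 6*sqrt(2)*u^3 + 9*u^3 - 54*u^2 + 4*sqrt(2)*u^2 - 24*sqrt(2)*u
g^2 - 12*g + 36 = (g - 6)^2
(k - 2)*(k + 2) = k^2 - 4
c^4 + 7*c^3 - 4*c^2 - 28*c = c*(c - 2)*(c + 2)*(c + 7)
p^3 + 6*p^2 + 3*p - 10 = (p - 1)*(p + 2)*(p + 5)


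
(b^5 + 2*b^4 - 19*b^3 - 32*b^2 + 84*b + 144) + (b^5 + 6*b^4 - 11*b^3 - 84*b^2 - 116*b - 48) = 2*b^5 + 8*b^4 - 30*b^3 - 116*b^2 - 32*b + 96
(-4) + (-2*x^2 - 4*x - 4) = -2*x^2 - 4*x - 8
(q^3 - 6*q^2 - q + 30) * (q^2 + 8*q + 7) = q^5 + 2*q^4 - 42*q^3 - 20*q^2 + 233*q + 210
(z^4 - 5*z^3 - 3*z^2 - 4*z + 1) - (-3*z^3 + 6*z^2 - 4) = z^4 - 2*z^3 - 9*z^2 - 4*z + 5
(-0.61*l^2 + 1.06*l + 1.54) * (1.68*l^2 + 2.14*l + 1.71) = -1.0248*l^4 + 0.4754*l^3 + 3.8125*l^2 + 5.1082*l + 2.6334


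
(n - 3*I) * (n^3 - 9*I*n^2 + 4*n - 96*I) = n^4 - 12*I*n^3 - 23*n^2 - 108*I*n - 288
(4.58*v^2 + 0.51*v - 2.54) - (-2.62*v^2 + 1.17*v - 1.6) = 7.2*v^2 - 0.66*v - 0.94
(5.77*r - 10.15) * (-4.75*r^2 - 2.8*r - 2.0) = -27.4075*r^3 + 32.0565*r^2 + 16.88*r + 20.3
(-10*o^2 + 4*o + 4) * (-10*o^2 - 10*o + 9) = 100*o^4 + 60*o^3 - 170*o^2 - 4*o + 36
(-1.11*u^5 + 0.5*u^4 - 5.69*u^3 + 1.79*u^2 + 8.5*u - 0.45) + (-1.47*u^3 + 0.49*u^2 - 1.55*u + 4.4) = -1.11*u^5 + 0.5*u^4 - 7.16*u^3 + 2.28*u^2 + 6.95*u + 3.95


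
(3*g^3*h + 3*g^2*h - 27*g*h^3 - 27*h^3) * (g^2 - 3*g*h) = 3*g^5*h - 9*g^4*h^2 + 3*g^4*h - 27*g^3*h^3 - 9*g^3*h^2 + 81*g^2*h^4 - 27*g^2*h^3 + 81*g*h^4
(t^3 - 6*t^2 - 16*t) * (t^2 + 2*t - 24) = t^5 - 4*t^4 - 52*t^3 + 112*t^2 + 384*t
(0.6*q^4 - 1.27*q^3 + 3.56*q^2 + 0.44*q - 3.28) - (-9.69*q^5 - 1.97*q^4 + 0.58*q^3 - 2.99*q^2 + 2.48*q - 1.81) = 9.69*q^5 + 2.57*q^4 - 1.85*q^3 + 6.55*q^2 - 2.04*q - 1.47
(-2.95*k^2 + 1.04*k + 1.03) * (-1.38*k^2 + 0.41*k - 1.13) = 4.071*k^4 - 2.6447*k^3 + 2.3385*k^2 - 0.7529*k - 1.1639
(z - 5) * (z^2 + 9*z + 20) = z^3 + 4*z^2 - 25*z - 100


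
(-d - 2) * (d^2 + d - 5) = -d^3 - 3*d^2 + 3*d + 10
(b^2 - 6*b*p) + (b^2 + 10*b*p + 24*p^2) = 2*b^2 + 4*b*p + 24*p^2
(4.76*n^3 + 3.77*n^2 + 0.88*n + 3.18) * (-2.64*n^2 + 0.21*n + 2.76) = -12.5664*n^5 - 8.9532*n^4 + 11.6061*n^3 + 2.1948*n^2 + 3.0966*n + 8.7768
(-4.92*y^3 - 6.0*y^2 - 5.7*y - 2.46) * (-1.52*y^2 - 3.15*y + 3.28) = 7.4784*y^5 + 24.618*y^4 + 11.4264*y^3 + 2.0142*y^2 - 10.947*y - 8.0688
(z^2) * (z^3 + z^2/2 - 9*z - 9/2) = z^5 + z^4/2 - 9*z^3 - 9*z^2/2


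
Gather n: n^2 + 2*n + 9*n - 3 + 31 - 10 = n^2 + 11*n + 18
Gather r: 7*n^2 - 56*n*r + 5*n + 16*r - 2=7*n^2 + 5*n + r*(16 - 56*n) - 2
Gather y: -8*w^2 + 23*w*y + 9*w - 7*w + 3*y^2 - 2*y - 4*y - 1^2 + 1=-8*w^2 + 2*w + 3*y^2 + y*(23*w - 6)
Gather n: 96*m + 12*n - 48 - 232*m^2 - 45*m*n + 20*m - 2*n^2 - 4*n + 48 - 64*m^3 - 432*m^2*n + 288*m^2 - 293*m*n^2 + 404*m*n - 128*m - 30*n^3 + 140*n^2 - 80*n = -64*m^3 + 56*m^2 - 12*m - 30*n^3 + n^2*(138 - 293*m) + n*(-432*m^2 + 359*m - 72)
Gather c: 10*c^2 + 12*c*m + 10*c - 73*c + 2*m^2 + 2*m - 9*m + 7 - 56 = 10*c^2 + c*(12*m - 63) + 2*m^2 - 7*m - 49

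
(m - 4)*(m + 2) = m^2 - 2*m - 8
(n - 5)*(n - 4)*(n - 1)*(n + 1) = n^4 - 9*n^3 + 19*n^2 + 9*n - 20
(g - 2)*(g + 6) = g^2 + 4*g - 12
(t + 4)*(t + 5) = t^2 + 9*t + 20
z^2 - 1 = (z - 1)*(z + 1)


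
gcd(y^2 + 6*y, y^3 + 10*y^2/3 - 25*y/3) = y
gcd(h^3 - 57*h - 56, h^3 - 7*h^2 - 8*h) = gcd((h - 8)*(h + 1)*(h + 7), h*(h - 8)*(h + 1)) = h^2 - 7*h - 8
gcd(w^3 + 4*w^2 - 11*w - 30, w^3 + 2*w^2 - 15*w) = w^2 + 2*w - 15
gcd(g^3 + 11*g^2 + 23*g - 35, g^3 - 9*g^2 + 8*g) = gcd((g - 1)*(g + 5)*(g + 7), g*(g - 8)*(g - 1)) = g - 1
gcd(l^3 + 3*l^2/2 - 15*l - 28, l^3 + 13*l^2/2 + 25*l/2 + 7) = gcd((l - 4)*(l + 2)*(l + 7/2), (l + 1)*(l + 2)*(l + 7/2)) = l^2 + 11*l/2 + 7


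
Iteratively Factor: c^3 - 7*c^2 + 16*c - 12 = (c - 2)*(c^2 - 5*c + 6) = (c - 2)^2*(c - 3)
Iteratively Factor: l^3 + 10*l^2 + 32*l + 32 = (l + 4)*(l^2 + 6*l + 8) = (l + 4)^2*(l + 2)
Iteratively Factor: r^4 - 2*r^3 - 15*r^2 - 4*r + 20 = (r + 2)*(r^3 - 4*r^2 - 7*r + 10) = (r - 5)*(r + 2)*(r^2 + r - 2) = (r - 5)*(r + 2)^2*(r - 1)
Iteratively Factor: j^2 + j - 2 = (j - 1)*(j + 2)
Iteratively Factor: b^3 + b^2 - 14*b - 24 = (b + 3)*(b^2 - 2*b - 8) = (b + 2)*(b + 3)*(b - 4)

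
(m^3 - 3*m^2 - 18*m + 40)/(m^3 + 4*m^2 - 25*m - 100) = (m - 2)/(m + 5)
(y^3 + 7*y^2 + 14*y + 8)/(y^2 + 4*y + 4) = (y^2 + 5*y + 4)/(y + 2)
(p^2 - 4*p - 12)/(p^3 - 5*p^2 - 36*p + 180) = (p + 2)/(p^2 + p - 30)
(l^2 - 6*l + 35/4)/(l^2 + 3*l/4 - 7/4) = (4*l^2 - 24*l + 35)/(4*l^2 + 3*l - 7)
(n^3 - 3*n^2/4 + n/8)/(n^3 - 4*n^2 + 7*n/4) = (4*n - 1)/(2*(2*n - 7))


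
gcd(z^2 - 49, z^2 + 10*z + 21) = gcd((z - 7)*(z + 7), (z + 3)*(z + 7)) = z + 7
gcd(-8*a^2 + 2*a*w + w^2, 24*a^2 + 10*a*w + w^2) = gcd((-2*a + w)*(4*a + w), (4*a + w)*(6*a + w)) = 4*a + w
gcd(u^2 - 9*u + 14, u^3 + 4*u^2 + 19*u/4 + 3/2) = 1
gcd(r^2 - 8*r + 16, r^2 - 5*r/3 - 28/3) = r - 4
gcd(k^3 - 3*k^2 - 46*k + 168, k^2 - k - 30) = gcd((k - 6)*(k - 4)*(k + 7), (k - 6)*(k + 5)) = k - 6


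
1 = 1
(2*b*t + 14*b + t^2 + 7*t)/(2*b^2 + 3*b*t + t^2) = (t + 7)/(b + t)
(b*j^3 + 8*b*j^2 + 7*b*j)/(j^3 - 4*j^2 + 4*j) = b*(j^2 + 8*j + 7)/(j^2 - 4*j + 4)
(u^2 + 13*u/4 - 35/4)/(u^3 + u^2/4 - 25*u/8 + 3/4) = 2*(4*u^2 + 13*u - 35)/(8*u^3 + 2*u^2 - 25*u + 6)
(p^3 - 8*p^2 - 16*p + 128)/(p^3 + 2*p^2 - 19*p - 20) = (p^2 - 4*p - 32)/(p^2 + 6*p + 5)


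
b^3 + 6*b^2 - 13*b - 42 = (b - 3)*(b + 2)*(b + 7)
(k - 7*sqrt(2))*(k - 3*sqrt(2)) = k^2 - 10*sqrt(2)*k + 42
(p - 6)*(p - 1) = p^2 - 7*p + 6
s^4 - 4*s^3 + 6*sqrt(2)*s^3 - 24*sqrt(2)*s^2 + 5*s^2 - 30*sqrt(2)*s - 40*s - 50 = (s - 5)*(s + 1)*(s + sqrt(2))*(s + 5*sqrt(2))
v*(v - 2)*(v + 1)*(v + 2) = v^4 + v^3 - 4*v^2 - 4*v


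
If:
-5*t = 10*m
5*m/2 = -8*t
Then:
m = 0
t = 0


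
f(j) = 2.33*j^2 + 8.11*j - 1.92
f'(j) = 4.66*j + 8.11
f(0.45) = 2.20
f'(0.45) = 10.21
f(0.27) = 0.44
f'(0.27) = 9.37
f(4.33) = 76.88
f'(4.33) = 28.29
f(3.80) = 62.54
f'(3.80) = 25.82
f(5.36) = 108.49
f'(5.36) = 33.09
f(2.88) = 40.76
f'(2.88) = 21.53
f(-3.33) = -3.09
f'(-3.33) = -7.41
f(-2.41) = -7.93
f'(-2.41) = -3.12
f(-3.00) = -5.28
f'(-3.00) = -5.87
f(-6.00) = 33.30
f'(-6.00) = -19.85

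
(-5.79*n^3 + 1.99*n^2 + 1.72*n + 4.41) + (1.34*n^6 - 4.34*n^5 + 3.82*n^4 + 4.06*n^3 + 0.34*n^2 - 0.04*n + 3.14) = 1.34*n^6 - 4.34*n^5 + 3.82*n^4 - 1.73*n^3 + 2.33*n^2 + 1.68*n + 7.55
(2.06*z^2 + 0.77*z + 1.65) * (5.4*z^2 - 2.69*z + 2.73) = 11.124*z^4 - 1.3834*z^3 + 12.4625*z^2 - 2.3364*z + 4.5045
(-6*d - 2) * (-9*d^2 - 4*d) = 54*d^3 + 42*d^2 + 8*d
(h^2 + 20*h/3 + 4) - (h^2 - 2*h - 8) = 26*h/3 + 12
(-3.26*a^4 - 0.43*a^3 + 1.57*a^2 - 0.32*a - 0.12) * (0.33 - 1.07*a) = 3.4882*a^5 - 0.6157*a^4 - 1.8218*a^3 + 0.8605*a^2 + 0.0228*a - 0.0396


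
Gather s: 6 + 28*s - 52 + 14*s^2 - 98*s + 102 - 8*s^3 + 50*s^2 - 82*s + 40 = -8*s^3 + 64*s^2 - 152*s + 96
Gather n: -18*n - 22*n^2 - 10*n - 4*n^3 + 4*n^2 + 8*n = -4*n^3 - 18*n^2 - 20*n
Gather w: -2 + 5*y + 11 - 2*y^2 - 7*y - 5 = -2*y^2 - 2*y + 4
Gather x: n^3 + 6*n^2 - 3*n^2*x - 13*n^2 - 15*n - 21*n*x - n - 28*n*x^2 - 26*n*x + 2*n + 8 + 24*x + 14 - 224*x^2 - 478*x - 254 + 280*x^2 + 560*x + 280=n^3 - 7*n^2 - 14*n + x^2*(56 - 28*n) + x*(-3*n^2 - 47*n + 106) + 48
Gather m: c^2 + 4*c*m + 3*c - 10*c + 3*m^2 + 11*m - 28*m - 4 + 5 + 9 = c^2 - 7*c + 3*m^2 + m*(4*c - 17) + 10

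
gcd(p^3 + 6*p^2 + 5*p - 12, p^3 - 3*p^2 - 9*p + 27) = p + 3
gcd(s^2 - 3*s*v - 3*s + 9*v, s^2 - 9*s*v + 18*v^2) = s - 3*v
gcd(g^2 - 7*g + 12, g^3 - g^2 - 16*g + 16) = g - 4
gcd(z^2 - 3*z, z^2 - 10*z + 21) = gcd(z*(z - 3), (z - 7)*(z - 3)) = z - 3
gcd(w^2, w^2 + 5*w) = w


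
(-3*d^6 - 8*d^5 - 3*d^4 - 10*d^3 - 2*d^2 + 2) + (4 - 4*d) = -3*d^6 - 8*d^5 - 3*d^4 - 10*d^3 - 2*d^2 - 4*d + 6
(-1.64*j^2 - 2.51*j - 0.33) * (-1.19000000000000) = 1.9516*j^2 + 2.9869*j + 0.3927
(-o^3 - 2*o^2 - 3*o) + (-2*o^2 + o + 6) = -o^3 - 4*o^2 - 2*o + 6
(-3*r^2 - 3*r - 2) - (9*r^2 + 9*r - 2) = -12*r^2 - 12*r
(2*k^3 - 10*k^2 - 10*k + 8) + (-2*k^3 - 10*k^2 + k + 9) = -20*k^2 - 9*k + 17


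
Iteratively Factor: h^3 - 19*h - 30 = (h - 5)*(h^2 + 5*h + 6) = (h - 5)*(h + 3)*(h + 2)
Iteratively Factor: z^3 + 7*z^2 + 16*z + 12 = (z + 3)*(z^2 + 4*z + 4) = (z + 2)*(z + 3)*(z + 2)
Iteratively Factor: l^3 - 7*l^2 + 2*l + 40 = (l + 2)*(l^2 - 9*l + 20) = (l - 5)*(l + 2)*(l - 4)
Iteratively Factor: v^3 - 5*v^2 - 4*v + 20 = (v - 2)*(v^2 - 3*v - 10) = (v - 5)*(v - 2)*(v + 2)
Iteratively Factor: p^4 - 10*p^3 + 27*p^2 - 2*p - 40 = (p - 4)*(p^3 - 6*p^2 + 3*p + 10) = (p - 4)*(p + 1)*(p^2 - 7*p + 10) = (p - 5)*(p - 4)*(p + 1)*(p - 2)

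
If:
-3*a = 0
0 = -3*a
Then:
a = 0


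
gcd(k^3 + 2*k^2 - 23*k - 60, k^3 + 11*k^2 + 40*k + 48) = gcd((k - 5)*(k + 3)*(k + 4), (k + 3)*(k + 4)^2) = k^2 + 7*k + 12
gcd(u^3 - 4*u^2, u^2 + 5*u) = u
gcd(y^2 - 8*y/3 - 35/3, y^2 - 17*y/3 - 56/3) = y + 7/3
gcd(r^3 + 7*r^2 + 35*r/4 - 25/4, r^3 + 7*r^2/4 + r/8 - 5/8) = r - 1/2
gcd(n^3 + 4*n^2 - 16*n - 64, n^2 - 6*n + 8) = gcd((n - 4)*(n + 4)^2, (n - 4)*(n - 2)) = n - 4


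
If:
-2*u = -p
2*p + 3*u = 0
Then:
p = 0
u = 0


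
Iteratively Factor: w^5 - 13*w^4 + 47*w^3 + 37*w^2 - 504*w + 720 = (w + 3)*(w^4 - 16*w^3 + 95*w^2 - 248*w + 240) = (w - 4)*(w + 3)*(w^3 - 12*w^2 + 47*w - 60) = (w - 5)*(w - 4)*(w + 3)*(w^2 - 7*w + 12) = (w - 5)*(w - 4)^2*(w + 3)*(w - 3)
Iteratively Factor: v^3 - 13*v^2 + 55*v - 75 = (v - 5)*(v^2 - 8*v + 15) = (v - 5)^2*(v - 3)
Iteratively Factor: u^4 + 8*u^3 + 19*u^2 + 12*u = (u + 1)*(u^3 + 7*u^2 + 12*u) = u*(u + 1)*(u^2 + 7*u + 12) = u*(u + 1)*(u + 3)*(u + 4)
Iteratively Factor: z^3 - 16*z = (z + 4)*(z^2 - 4*z) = z*(z + 4)*(z - 4)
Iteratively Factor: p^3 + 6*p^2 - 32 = (p + 4)*(p^2 + 2*p - 8) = (p + 4)^2*(p - 2)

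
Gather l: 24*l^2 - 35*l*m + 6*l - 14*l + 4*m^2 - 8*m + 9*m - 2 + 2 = 24*l^2 + l*(-35*m - 8) + 4*m^2 + m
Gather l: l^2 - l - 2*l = l^2 - 3*l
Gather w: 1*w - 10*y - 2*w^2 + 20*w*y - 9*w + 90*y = -2*w^2 + w*(20*y - 8) + 80*y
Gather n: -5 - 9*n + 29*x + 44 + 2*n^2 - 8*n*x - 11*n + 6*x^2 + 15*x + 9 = 2*n^2 + n*(-8*x - 20) + 6*x^2 + 44*x + 48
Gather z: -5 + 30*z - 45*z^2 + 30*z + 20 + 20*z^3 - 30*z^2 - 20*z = 20*z^3 - 75*z^2 + 40*z + 15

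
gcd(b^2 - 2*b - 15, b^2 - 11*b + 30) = b - 5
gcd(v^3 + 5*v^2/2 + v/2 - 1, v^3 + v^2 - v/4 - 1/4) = v^2 + v/2 - 1/2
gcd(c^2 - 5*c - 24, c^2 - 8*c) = c - 8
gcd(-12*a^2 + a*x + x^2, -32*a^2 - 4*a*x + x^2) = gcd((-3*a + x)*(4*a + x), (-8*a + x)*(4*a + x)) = 4*a + x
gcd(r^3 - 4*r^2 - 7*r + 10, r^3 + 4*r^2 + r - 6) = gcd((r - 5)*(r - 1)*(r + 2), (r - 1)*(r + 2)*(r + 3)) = r^2 + r - 2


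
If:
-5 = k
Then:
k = -5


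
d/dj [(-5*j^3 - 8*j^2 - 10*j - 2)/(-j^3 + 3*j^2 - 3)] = (-23*j^4 - 20*j^3 + 69*j^2 + 60*j + 30)/(j^6 - 6*j^5 + 9*j^4 + 6*j^3 - 18*j^2 + 9)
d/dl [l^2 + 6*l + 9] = 2*l + 6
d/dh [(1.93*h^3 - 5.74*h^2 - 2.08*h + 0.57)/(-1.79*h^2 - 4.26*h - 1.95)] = (-3.4547*h^4 - 16.4436*h^3 + 9.4387*h^2 + 24.4266*h + 6.4842)/(3.2041*h^4 + 15.2508*h^3 + 25.1286*h^2 + 16.614*h + 3.8025)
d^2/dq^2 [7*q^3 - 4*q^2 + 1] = 42*q - 8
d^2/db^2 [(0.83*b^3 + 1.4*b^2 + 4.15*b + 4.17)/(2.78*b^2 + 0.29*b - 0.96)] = (66.458174*b^3 + 214.396056*b^2 + 91.213812*b + 27.850386)/(21.484952*b^6 + 6.723708*b^5 - 21.556398*b^4 - 4.619323*b^3 + 7.443936*b^2 + 0.801792*b - 0.884736)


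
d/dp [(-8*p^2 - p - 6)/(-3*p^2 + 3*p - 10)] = (-27*p^2 + 124*p + 28)/(9*p^4 - 18*p^3 + 69*p^2 - 60*p + 100)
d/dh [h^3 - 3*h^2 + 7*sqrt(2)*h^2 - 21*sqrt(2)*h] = 3*h^2 - 6*h + 14*sqrt(2)*h - 21*sqrt(2)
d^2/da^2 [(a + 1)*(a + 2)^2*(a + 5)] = 12*a^2 + 60*a + 66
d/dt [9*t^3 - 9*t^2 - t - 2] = 27*t^2 - 18*t - 1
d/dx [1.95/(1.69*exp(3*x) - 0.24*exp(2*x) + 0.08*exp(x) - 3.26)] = (-9.8865*exp(2*x) + 0.936*exp(x) - 0.156)*exp(x)/(1.69*exp(3*x) - 0.24*exp(2*x) + 0.08*exp(x) - 3.26)^2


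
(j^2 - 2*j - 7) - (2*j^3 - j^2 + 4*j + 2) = -2*j^3 + 2*j^2 - 6*j - 9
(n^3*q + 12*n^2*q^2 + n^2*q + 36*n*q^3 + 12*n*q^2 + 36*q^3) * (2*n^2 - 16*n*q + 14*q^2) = 2*n^5*q + 8*n^4*q^2 + 2*n^4*q - 106*n^3*q^3 + 8*n^3*q^2 - 408*n^2*q^4 - 106*n^2*q^3 + 504*n*q^5 - 408*n*q^4 + 504*q^5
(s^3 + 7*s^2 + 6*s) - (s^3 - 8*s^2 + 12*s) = 15*s^2 - 6*s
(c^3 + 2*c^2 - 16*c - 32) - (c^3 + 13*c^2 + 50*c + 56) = -11*c^2 - 66*c - 88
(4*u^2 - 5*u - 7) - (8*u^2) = -4*u^2 - 5*u - 7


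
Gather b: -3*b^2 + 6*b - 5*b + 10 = -3*b^2 + b + 10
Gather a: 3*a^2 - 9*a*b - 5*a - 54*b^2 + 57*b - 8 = 3*a^2 + a*(-9*b - 5) - 54*b^2 + 57*b - 8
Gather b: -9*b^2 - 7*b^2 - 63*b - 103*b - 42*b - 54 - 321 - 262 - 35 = -16*b^2 - 208*b - 672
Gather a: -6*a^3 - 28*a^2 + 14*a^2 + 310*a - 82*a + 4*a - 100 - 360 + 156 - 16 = -6*a^3 - 14*a^2 + 232*a - 320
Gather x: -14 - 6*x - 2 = -6*x - 16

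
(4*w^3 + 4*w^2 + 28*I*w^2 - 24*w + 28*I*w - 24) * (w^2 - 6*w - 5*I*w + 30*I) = 4*w^5 - 20*w^4 + 8*I*w^4 + 92*w^3 - 40*I*w^3 - 580*w^2 + 72*I*w^2 - 696*w - 600*I*w - 720*I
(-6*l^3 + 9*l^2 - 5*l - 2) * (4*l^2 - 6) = -24*l^5 + 36*l^4 + 16*l^3 - 62*l^2 + 30*l + 12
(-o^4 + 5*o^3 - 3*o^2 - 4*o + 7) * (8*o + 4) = -8*o^5 + 36*o^4 - 4*o^3 - 44*o^2 + 40*o + 28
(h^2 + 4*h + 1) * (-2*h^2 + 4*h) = -2*h^4 - 4*h^3 + 14*h^2 + 4*h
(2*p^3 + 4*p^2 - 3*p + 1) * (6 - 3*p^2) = -6*p^5 - 12*p^4 + 21*p^3 + 21*p^2 - 18*p + 6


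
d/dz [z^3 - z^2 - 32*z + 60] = 3*z^2 - 2*z - 32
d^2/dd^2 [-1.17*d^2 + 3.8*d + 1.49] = -2.34000000000000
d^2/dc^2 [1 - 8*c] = 0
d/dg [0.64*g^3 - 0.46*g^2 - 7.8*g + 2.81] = 1.92*g^2 - 0.92*g - 7.8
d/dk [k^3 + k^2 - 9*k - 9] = 3*k^2 + 2*k - 9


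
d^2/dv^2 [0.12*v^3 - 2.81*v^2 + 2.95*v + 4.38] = 0.72*v - 5.62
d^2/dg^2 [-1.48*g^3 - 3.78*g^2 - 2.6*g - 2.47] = -8.88*g - 7.56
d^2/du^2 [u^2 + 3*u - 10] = 2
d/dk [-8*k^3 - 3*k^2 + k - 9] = -24*k^2 - 6*k + 1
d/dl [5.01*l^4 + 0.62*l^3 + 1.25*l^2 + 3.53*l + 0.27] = 20.04*l^3 + 1.86*l^2 + 2.5*l + 3.53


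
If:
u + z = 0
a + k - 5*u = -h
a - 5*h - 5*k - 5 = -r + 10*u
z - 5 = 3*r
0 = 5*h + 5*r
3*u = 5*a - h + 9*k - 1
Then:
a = 1323/136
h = 293/136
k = -621/136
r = -293/136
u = 199/136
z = -199/136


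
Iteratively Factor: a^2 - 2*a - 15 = (a - 5)*(a + 3)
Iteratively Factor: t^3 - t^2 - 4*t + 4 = (t - 2)*(t^2 + t - 2) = (t - 2)*(t - 1)*(t + 2)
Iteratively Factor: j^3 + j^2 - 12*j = (j)*(j^2 + j - 12) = j*(j + 4)*(j - 3)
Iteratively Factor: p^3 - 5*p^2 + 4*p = (p - 4)*(p^2 - p) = p*(p - 4)*(p - 1)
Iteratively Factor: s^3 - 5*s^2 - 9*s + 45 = (s - 5)*(s^2 - 9) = (s - 5)*(s + 3)*(s - 3)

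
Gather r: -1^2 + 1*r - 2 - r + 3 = 0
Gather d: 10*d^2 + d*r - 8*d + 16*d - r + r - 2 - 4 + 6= 10*d^2 + d*(r + 8)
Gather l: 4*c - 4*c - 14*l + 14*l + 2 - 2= 0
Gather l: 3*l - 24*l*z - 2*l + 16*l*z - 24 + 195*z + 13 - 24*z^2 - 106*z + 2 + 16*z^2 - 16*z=l*(1 - 8*z) - 8*z^2 + 73*z - 9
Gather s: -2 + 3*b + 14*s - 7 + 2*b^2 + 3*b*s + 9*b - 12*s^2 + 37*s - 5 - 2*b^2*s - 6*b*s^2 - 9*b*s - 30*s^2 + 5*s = 2*b^2 + 12*b + s^2*(-6*b - 42) + s*(-2*b^2 - 6*b + 56) - 14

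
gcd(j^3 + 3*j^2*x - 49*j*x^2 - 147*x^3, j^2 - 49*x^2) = -j^2 + 49*x^2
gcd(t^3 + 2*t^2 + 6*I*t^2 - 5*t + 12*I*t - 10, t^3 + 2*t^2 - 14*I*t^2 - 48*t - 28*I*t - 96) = t + 2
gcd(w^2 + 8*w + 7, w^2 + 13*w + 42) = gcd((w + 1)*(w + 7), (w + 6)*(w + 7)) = w + 7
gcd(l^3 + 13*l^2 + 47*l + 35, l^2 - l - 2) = l + 1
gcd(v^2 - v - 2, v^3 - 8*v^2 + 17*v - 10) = v - 2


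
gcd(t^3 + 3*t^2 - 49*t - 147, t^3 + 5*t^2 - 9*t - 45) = t + 3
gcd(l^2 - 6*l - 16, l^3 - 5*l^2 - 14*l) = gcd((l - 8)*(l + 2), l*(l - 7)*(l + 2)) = l + 2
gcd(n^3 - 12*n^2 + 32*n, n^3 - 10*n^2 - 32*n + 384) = n - 8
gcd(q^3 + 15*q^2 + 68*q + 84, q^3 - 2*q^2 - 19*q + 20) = 1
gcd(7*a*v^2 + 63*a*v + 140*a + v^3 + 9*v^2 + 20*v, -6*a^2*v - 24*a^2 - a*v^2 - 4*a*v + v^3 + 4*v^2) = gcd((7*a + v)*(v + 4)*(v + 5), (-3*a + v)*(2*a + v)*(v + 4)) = v + 4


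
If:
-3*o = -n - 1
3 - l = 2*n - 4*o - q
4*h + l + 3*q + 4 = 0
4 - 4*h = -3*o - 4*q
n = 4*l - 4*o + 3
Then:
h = 5/62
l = 121/124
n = 74/31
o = 35/31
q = -219/124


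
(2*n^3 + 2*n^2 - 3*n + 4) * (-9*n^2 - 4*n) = -18*n^5 - 26*n^4 + 19*n^3 - 24*n^2 - 16*n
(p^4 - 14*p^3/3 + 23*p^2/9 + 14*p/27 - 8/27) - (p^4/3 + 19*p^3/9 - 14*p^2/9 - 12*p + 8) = 2*p^4/3 - 61*p^3/9 + 37*p^2/9 + 338*p/27 - 224/27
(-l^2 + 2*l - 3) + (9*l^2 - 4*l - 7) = 8*l^2 - 2*l - 10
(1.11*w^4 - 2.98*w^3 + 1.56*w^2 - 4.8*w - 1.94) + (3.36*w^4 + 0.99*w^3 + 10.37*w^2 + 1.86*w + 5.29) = 4.47*w^4 - 1.99*w^3 + 11.93*w^2 - 2.94*w + 3.35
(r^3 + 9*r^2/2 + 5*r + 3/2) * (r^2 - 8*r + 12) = r^5 - 7*r^4/2 - 19*r^3 + 31*r^2/2 + 48*r + 18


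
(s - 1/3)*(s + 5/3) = s^2 + 4*s/3 - 5/9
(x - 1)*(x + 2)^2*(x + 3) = x^4 + 6*x^3 + 9*x^2 - 4*x - 12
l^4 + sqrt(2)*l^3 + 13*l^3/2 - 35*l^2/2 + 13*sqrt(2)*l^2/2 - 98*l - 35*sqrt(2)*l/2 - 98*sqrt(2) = (l - 4)*(l + 7/2)*(l + 7)*(l + sqrt(2))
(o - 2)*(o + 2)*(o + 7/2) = o^3 + 7*o^2/2 - 4*o - 14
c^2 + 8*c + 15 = (c + 3)*(c + 5)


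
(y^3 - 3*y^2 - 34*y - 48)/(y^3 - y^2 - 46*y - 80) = (y + 3)/(y + 5)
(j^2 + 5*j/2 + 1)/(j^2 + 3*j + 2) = (j + 1/2)/(j + 1)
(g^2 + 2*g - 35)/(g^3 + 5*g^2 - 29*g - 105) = 1/(g + 3)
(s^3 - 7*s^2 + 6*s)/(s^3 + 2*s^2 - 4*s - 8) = s*(s^2 - 7*s + 6)/(s^3 + 2*s^2 - 4*s - 8)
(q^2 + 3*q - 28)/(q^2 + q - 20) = (q + 7)/(q + 5)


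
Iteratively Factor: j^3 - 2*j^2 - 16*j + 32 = (j + 4)*(j^2 - 6*j + 8) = (j - 2)*(j + 4)*(j - 4)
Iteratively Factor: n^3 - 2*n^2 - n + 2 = (n - 2)*(n^2 - 1) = (n - 2)*(n + 1)*(n - 1)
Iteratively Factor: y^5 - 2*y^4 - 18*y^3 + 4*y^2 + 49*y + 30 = (y + 1)*(y^4 - 3*y^3 - 15*y^2 + 19*y + 30) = (y + 1)*(y + 3)*(y^3 - 6*y^2 + 3*y + 10) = (y - 2)*(y + 1)*(y + 3)*(y^2 - 4*y - 5) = (y - 5)*(y - 2)*(y + 1)*(y + 3)*(y + 1)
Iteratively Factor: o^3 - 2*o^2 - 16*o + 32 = (o + 4)*(o^2 - 6*o + 8) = (o - 4)*(o + 4)*(o - 2)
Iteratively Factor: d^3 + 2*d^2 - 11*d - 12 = (d + 4)*(d^2 - 2*d - 3) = (d - 3)*(d + 4)*(d + 1)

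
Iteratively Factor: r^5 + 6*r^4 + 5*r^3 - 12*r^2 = (r - 1)*(r^4 + 7*r^3 + 12*r^2) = r*(r - 1)*(r^3 + 7*r^2 + 12*r) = r^2*(r - 1)*(r^2 + 7*r + 12) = r^2*(r - 1)*(r + 4)*(r + 3)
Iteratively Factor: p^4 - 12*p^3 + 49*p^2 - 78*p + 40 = (p - 5)*(p^3 - 7*p^2 + 14*p - 8) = (p - 5)*(p - 2)*(p^2 - 5*p + 4) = (p - 5)*(p - 2)*(p - 1)*(p - 4)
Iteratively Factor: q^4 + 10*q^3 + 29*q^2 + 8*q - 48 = (q - 1)*(q^3 + 11*q^2 + 40*q + 48) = (q - 1)*(q + 4)*(q^2 + 7*q + 12) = (q - 1)*(q + 4)^2*(q + 3)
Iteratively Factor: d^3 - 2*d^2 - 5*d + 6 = (d - 3)*(d^2 + d - 2) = (d - 3)*(d - 1)*(d + 2)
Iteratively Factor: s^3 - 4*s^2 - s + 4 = (s - 1)*(s^2 - 3*s - 4) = (s - 1)*(s + 1)*(s - 4)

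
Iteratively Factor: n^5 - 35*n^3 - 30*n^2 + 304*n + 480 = (n - 4)*(n^4 + 4*n^3 - 19*n^2 - 106*n - 120) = (n - 4)*(n + 3)*(n^3 + n^2 - 22*n - 40) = (n - 4)*(n + 2)*(n + 3)*(n^2 - n - 20) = (n - 4)*(n + 2)*(n + 3)*(n + 4)*(n - 5)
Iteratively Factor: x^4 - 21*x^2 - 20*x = (x + 4)*(x^3 - 4*x^2 - 5*x) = x*(x + 4)*(x^2 - 4*x - 5) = x*(x + 1)*(x + 4)*(x - 5)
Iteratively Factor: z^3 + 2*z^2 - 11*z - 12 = (z + 4)*(z^2 - 2*z - 3) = (z + 1)*(z + 4)*(z - 3)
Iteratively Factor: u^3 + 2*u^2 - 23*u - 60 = (u + 3)*(u^2 - u - 20) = (u + 3)*(u + 4)*(u - 5)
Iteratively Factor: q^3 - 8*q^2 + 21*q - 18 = (q - 2)*(q^2 - 6*q + 9) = (q - 3)*(q - 2)*(q - 3)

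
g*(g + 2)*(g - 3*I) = g^3 + 2*g^2 - 3*I*g^2 - 6*I*g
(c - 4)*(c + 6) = c^2 + 2*c - 24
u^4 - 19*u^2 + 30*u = u*(u - 3)*(u - 2)*(u + 5)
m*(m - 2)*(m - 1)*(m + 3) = m^4 - 7*m^2 + 6*m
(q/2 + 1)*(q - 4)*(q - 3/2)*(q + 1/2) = q^4/2 - 3*q^3/2 - 27*q^2/8 + 19*q/4 + 3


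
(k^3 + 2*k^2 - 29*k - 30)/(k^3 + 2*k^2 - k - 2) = (k^2 + k - 30)/(k^2 + k - 2)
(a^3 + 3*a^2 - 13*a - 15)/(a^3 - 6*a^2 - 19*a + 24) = (a^3 + 3*a^2 - 13*a - 15)/(a^3 - 6*a^2 - 19*a + 24)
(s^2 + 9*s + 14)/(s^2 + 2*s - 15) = (s^2 + 9*s + 14)/(s^2 + 2*s - 15)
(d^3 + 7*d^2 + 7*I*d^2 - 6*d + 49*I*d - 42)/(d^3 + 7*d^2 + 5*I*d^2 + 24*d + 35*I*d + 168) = (d^2 + 7*I*d - 6)/(d^2 + 5*I*d + 24)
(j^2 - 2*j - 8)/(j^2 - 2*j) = (j^2 - 2*j - 8)/(j*(j - 2))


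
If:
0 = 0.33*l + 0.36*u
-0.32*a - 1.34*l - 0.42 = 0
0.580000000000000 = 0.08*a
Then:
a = 7.25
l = -2.04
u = 1.87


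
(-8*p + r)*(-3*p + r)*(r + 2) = 24*p^2*r + 48*p^2 - 11*p*r^2 - 22*p*r + r^3 + 2*r^2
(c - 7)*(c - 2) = c^2 - 9*c + 14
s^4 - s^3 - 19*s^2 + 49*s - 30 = (s - 3)*(s - 2)*(s - 1)*(s + 5)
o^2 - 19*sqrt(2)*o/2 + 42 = (o - 6*sqrt(2))*(o - 7*sqrt(2)/2)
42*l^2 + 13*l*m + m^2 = (6*l + m)*(7*l + m)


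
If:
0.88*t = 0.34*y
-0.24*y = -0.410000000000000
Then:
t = 0.66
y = 1.71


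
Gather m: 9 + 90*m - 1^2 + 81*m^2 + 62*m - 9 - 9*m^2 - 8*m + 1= 72*m^2 + 144*m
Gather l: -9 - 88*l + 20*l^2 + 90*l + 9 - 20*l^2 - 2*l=0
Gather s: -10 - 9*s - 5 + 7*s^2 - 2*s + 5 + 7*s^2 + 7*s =14*s^2 - 4*s - 10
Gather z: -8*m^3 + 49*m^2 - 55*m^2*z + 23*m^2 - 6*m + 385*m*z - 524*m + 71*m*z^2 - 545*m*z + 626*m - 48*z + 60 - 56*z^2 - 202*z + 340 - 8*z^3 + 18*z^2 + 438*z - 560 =-8*m^3 + 72*m^2 + 96*m - 8*z^3 + z^2*(71*m - 38) + z*(-55*m^2 - 160*m + 188) - 160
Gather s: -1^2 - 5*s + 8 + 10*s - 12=5*s - 5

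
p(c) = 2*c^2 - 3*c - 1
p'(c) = 4*c - 3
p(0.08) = -1.23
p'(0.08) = -2.68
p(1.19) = -1.74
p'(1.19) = 1.76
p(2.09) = 1.47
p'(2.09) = 5.36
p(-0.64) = 1.74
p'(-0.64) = -5.56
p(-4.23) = 47.48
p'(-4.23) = -19.92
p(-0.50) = 1.00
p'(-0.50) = -5.00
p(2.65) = 5.10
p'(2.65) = 7.60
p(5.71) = 47.08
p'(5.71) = 19.84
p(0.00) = -1.00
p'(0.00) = -3.00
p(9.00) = 134.00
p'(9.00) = 33.00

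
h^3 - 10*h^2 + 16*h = h*(h - 8)*(h - 2)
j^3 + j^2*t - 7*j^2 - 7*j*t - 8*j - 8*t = (j - 8)*(j + 1)*(j + t)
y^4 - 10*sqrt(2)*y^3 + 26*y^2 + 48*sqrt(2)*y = y*(y - 8*sqrt(2))*(y - 3*sqrt(2))*(y + sqrt(2))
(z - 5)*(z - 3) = z^2 - 8*z + 15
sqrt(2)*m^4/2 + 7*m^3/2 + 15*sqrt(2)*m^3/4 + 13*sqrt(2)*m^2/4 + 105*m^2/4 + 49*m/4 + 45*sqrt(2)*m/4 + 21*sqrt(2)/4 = (m + 1/2)*(m + 7)*(m + 3*sqrt(2))*(sqrt(2)*m/2 + 1/2)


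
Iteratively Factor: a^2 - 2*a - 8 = (a + 2)*(a - 4)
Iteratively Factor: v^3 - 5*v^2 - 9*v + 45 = (v - 3)*(v^2 - 2*v - 15) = (v - 5)*(v - 3)*(v + 3)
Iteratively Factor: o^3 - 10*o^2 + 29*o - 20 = (o - 1)*(o^2 - 9*o + 20) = (o - 4)*(o - 1)*(o - 5)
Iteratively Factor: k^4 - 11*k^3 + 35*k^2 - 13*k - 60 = (k - 5)*(k^3 - 6*k^2 + 5*k + 12) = (k - 5)*(k + 1)*(k^2 - 7*k + 12) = (k - 5)*(k - 4)*(k + 1)*(k - 3)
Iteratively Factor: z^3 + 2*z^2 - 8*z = (z + 4)*(z^2 - 2*z) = z*(z + 4)*(z - 2)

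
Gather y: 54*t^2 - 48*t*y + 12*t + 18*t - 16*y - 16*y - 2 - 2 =54*t^2 + 30*t + y*(-48*t - 32) - 4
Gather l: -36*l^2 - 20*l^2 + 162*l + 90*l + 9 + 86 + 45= -56*l^2 + 252*l + 140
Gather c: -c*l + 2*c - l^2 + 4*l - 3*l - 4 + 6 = c*(2 - l) - l^2 + l + 2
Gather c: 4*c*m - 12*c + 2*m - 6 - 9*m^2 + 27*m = c*(4*m - 12) - 9*m^2 + 29*m - 6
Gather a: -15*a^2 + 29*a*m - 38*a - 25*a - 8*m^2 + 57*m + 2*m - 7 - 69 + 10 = -15*a^2 + a*(29*m - 63) - 8*m^2 + 59*m - 66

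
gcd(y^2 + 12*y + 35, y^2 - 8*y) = 1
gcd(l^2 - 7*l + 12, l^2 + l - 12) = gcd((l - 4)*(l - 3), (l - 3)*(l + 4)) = l - 3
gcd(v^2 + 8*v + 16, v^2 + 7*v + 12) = v + 4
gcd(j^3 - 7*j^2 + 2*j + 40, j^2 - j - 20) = j - 5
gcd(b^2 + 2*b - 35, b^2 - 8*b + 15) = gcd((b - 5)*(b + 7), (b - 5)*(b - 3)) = b - 5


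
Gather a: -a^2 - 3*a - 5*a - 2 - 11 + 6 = -a^2 - 8*a - 7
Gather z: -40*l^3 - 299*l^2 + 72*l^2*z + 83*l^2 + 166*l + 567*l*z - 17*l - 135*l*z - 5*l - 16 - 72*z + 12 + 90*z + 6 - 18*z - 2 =-40*l^3 - 216*l^2 + 144*l + z*(72*l^2 + 432*l)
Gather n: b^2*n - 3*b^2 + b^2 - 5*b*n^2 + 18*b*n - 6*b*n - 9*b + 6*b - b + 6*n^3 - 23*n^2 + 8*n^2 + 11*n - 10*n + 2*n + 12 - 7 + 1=-2*b^2 - 4*b + 6*n^3 + n^2*(-5*b - 15) + n*(b^2 + 12*b + 3) + 6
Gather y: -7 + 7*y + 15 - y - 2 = 6*y + 6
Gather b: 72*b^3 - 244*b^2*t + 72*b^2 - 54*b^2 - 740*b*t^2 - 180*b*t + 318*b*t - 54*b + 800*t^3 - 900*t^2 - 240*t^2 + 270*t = 72*b^3 + b^2*(18 - 244*t) + b*(-740*t^2 + 138*t - 54) + 800*t^3 - 1140*t^2 + 270*t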